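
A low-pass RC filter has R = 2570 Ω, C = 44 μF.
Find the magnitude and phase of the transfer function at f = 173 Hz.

Step 1 — Angular frequency: ω = 2π·173 = 1087 rad/s.
Step 2 — Transfer function: H(jω) = 1/(1 + jωRC).
Step 3 — Denominator: 1 + jωRC = 1 + j·1087·2570·4.4e-05 = 1 + j122.9.
Step 4 — H = 6.618e-05 - j0.008135.
Step 5 — Magnitude: |H| = 0.008135 (-41.8 dB); phase: φ = -89.5°.

|H| = 0.008135 (-41.8 dB), φ = -89.5°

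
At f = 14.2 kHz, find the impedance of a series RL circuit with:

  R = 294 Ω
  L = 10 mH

Step 1 — Angular frequency: ω = 2π·f = 2π·1.42e+04 = 8.922e+04 rad/s.
Step 2 — Component impedances:
  R: Z = R = 294 Ω
  L: Z = jωL = j·8.922e+04·0.01 = 0 + j892.2 Ω
Step 3 — Series combination: Z_total = R + L = 294 + j892.2 Ω = 939.4∠71.8° Ω.

Z = 294 + j892.2 Ω = 939.4∠71.8° Ω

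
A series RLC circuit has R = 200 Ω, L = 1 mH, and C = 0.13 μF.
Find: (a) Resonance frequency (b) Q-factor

Step 1 — Resonance condition Im(Z)=0 gives ω₀ = 1/√(LC).
Step 2 — ω₀ = 1/√(0.001·1.3e-07) = 8.771e+04 rad/s.
Step 3 — f₀ = ω₀/(2π) = 1.396e+04 Hz.
Step 4 — Series Q: Q = ω₀L/R = 8.771e+04·0.001/200 = 0.4385.

(a) f₀ = 1.396e+04 Hz  (b) Q = 0.4385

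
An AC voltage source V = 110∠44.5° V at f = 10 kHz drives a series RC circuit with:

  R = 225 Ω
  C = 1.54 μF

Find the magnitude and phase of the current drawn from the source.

Step 1 — Angular frequency: ω = 2π·f = 2π·1e+04 = 6.283e+04 rad/s.
Step 2 — Component impedances:
  R: Z = R = 225 Ω
  C: Z = 1/(jωC) = -j/(ω·C) = 0 - j10.33 Ω
Step 3 — Series combination: Z_total = R + C = 225 - j10.33 Ω = 225.2∠-2.6° Ω.
Step 4 — Source phasor: V = 110∠44.5° V = 78.46 + j77.1 V.
Step 5 — Ohm's law: I = V / Z_total = (78.46 + j77.1) / (225 - j10.33) = 0.3323 + j0.3579 A.
Step 6 — Convert to polar: |I| = 0.4884 A, ∠I = 47.1°.

I = 0.4884∠47.1° A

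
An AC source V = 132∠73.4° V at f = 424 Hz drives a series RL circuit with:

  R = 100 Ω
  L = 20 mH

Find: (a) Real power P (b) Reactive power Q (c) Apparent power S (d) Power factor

Step 1 — Angular frequency: ω = 2π·f = 2π·424 = 2664 rad/s.
Step 2 — Component impedances:
  R: Z = R = 100 Ω
  L: Z = jωL = j·2664·0.02 = 0 + j53.28 Ω
Step 3 — Series combination: Z_total = R + L = 100 + j53.28 Ω = 113.3∠28.0° Ω.
Step 4 — Source phasor: V = 132∠73.4° V = 37.71 + j126.5 V.
Step 5 — Current: I = V / Z = 0.8187 + j0.8288 A = 1.165∠45.4° A.
Step 6 — Complex power: S = V·I* = 135.7 + j72.31 VA.
Step 7 — Real power: P = Re(S) = 135.7 W.
Step 8 — Reactive power: Q = Im(S) = 72.31 VAR.
Step 9 — Apparent power: |S| = 153.8 VA.
Step 10 — Power factor: PF = P/|S| = 0.8825 (lagging).

(a) P = 135.7 W  (b) Q = 72.31 VAR  (c) S = 153.8 VA  (d) PF = 0.8825 (lagging)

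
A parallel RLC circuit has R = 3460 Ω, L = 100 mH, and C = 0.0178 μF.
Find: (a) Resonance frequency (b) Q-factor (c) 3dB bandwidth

Step 1 — Resonance: ω₀ = 1/√(LC) = 1/√(0.1·1.78e-08) = 2.37e+04 rad/s.
Step 2 — f₀ = ω₀/(2π) = 3772 Hz.
Step 3 — Parallel Q: Q = R/(ω₀L) = 3460/(2.37e+04·0.1) = 1.46.
Step 4 — Bandwidth: Δω = ω₀/Q = 1.624e+04 rad/s; BW = Δω/(2π) = 2584 Hz.

(a) f₀ = 3772 Hz  (b) Q = 1.46  (c) BW = 2584 Hz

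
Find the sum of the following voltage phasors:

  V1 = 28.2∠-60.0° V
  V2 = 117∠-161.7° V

Step 1 — Convert each phasor to rectangular form:
  V1 = 28.2·(cos(-60.0°) + j·sin(-60.0°)) = 14.1 - j24.42 V
  V2 = 117·(cos(-161.7°) + j·sin(-161.7°)) = -111.1 - j36.74 V
Step 2 — Sum components: V_total = -96.98 - j61.16 V.
Step 3 — Convert to polar: |V_total| = 114.7 V, ∠V_total = -147.8°.

V_total = 114.7∠-147.8° V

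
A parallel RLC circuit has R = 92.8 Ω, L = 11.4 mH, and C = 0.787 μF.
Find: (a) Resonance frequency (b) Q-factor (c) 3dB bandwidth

Step 1 — Resonance: ω₀ = 1/√(LC) = 1/√(0.0114·7.87e-07) = 1.056e+04 rad/s.
Step 2 — f₀ = ω₀/(2π) = 1680 Hz.
Step 3 — Parallel Q: Q = R/(ω₀L) = 92.8/(1.056e+04·0.0114) = 0.7711.
Step 4 — Bandwidth: Δω = ω₀/Q = 1.369e+04 rad/s; BW = Δω/(2π) = 2179 Hz.

(a) f₀ = 1680 Hz  (b) Q = 0.7711  (c) BW = 2179 Hz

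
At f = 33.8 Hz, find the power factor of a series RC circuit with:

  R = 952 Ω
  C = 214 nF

Step 1 — Angular frequency: ω = 2π·f = 2π·33.8 = 212.4 rad/s.
Step 2 — Component impedances:
  R: Z = R = 952 Ω
  C: Z = 1/(jωC) = -j/(ω·C) = 0 - j2.2e+04 Ω
Step 3 — Series combination: Z_total = R + C = 952 - j2.2e+04 Ω = 2.202e+04∠-87.5° Ω.
Step 4 — Power factor: PF = cos(φ) = Re(Z)/|Z| = 952/2.202e+04 = 0.04323.
Step 5 — Type: Im(Z) = -2.2e+04 ⇒ leading (phase φ = -87.5°).

PF = 0.04323 (leading, φ = -87.5°)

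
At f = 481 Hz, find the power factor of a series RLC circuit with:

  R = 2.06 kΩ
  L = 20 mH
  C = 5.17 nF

Step 1 — Angular frequency: ω = 2π·f = 2π·481 = 3022 rad/s.
Step 2 — Component impedances:
  R: Z = R = 2060 Ω
  L: Z = jωL = j·3022·0.02 = 0 + j60.44 Ω
  C: Z = 1/(jωC) = -j/(ω·C) = 0 - j6.4e+04 Ω
Step 3 — Series combination: Z_total = R + L + C = 2060 - j6.394e+04 Ω = 6.397e+04∠-88.2° Ω.
Step 4 — Power factor: PF = cos(φ) = Re(Z)/|Z| = 2060/6.397e+04 = 0.0322.
Step 5 — Type: Im(Z) = -6.394e+04 ⇒ leading (phase φ = -88.2°).

PF = 0.0322 (leading, φ = -88.2°)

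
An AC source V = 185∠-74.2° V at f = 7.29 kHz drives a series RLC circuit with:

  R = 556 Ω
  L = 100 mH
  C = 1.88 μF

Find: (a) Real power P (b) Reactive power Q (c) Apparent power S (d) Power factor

Step 1 — Angular frequency: ω = 2π·f = 2π·7290 = 4.58e+04 rad/s.
Step 2 — Component impedances:
  R: Z = R = 556 Ω
  L: Z = jωL = j·4.58e+04·0.1 = 0 + j4580 Ω
  C: Z = 1/(jωC) = -j/(ω·C) = 0 - j11.61 Ω
Step 3 — Series combination: Z_total = R + L + C = 556 + j4569 Ω = 4603∠83.1° Ω.
Step 4 — Source phasor: V = 185∠-74.2° V = 50.37 - j178 V.
Step 5 — Current: I = V / Z = -0.03707 - j0.01554 A = 0.0402∠-157.3° A.
Step 6 — Complex power: S = V·I* = 0.8983 + j7.382 VA.
Step 7 — Real power: P = Re(S) = 0.8983 W.
Step 8 — Reactive power: Q = Im(S) = 7.382 VAR.
Step 9 — Apparent power: |S| = 7.436 VA.
Step 10 — Power factor: PF = P/|S| = 0.1208 (lagging).

(a) P = 0.8983 W  (b) Q = 7.382 VAR  (c) S = 7.436 VA  (d) PF = 0.1208 (lagging)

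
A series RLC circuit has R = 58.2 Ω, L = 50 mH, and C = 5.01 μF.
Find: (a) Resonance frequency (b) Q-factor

Step 1 — Resonance condition Im(Z)=0 gives ω₀ = 1/√(LC).
Step 2 — ω₀ = 1/√(0.05·5.01e-06) = 1998 rad/s.
Step 3 — f₀ = ω₀/(2π) = 318 Hz.
Step 4 — Series Q: Q = ω₀L/R = 1998·0.05/58.2 = 1.716.

(a) f₀ = 318 Hz  (b) Q = 1.716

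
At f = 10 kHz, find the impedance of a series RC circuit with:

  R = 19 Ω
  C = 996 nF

Step 1 — Angular frequency: ω = 2π·f = 2π·1e+04 = 6.283e+04 rad/s.
Step 2 — Component impedances:
  R: Z = R = 19 Ω
  C: Z = 1/(jωC) = -j/(ω·C) = 0 - j15.98 Ω
Step 3 — Series combination: Z_total = R + C = 19 - j15.98 Ω = 24.83∠-40.1° Ω.

Z = 19 - j15.98 Ω = 24.83∠-40.1° Ω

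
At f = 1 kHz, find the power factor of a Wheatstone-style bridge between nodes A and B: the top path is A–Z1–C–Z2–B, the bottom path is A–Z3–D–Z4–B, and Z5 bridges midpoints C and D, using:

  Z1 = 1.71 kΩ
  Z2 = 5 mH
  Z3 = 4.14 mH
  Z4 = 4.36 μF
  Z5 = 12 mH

Step 1 — Angular frequency: ω = 2π·f = 2π·1000 = 6283 rad/s.
Step 2 — Component impedances:
  Z1: Z = R = 1710 Ω
  Z2: Z = jωL = j·6283·0.005 = 0 + j31.42 Ω
  Z3: Z = jωL = j·6283·0.00414 = 0 + j26.01 Ω
  Z4: Z = 1/(jωC) = -j/(ω·C) = 0 - j36.5 Ω
  Z5: Z = jωL = j·6283·0.012 = 0 + j75.4 Ω
Step 3 — Bridge requires nodal analysis (the Z5 bridge couples midpoints C and D, so the two paths cannot be reduced to a simple series/parallel combination). Setting node B to ground and injecting 1 A at node A, the 3-node admittance system at A, C, D solves to V_A = Z_AB = 0.1008 - j29.44 Ω = 29.44∠-89.8° Ω.
Step 4 — Power factor: PF = cos(φ) = Re(Z)/|Z| = 0.10084/29.444 = 0.003425.
Step 5 — Type: Im(Z) = -29.44 ⇒ leading (phase φ = -89.8°).

PF = 0.003425 (leading, φ = -89.8°)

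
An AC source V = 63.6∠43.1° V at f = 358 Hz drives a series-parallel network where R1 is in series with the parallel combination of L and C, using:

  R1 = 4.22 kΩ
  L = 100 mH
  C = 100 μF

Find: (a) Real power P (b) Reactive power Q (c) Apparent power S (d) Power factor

Step 1 — Angular frequency: ω = 2π·f = 2π·358 = 2249 rad/s.
Step 2 — Component impedances:
  R1: Z = R = 4220 Ω
  L: Z = jωL = j·2249·0.1 = 0 + j224.9 Ω
  C: Z = 1/(jωC) = -j/(ω·C) = 0 - j4.446 Ω
Step 3 — Parallel branch: L || C = 1/(1/L + 1/C) = 0 - j4.535 Ω.
Step 4 — Series with R1: Z_total = R1 + (L || C) = 4220 - j4.535 Ω = 4220∠-0.1° Ω.
Step 5 — Source phasor: V = 63.6∠43.1° V = 46.44 + j43.46 V.
Step 6 — Current: I = V / Z = 0.01099 + j0.01031 A = 0.01507∠43.2° A.
Step 7 — Complex power: S = V·I* = 0.9585 - j0.00103 VA.
Step 8 — Real power: P = Re(S) = 0.9585 W.
Step 9 — Reactive power: Q = Im(S) = -0.00103 VAR.
Step 10 — Apparent power: |S| = 0.9585 VA.
Step 11 — Power factor: PF = P/|S| = 1 (leading).

(a) P = 0.9585 W  (b) Q = -0.00103 VAR  (c) S = 0.9585 VA  (d) PF = 1 (leading)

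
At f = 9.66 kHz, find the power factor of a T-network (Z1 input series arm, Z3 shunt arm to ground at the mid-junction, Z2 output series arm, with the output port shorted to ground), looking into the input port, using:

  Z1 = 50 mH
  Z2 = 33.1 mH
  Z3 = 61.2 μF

Step 1 — Angular frequency: ω = 2π·f = 2π·9660 = 6.07e+04 rad/s.
Step 2 — Component impedances:
  Z1: Z = jωL = j·6.07e+04·0.05 = 0 + j3035 Ω
  Z2: Z = jωL = j·6.07e+04·0.0331 = 0 + j2009 Ω
  Z3: Z = 1/(jωC) = -j/(ω·C) = 0 - j0.2692 Ω
Step 3 — With the output port shorted to ground, the output series arm Z2 runs from the junction to ground; the shunt arm Z3 also runs from the junction to ground. They appear in parallel: Z3 || Z2 = 0 - j0.2692 Ω.
Step 4 — Series with input arm Z1: Z_in = Z1 + (Z3 || Z2) = 0 + j3035 Ω = 3035∠90.0° Ω.
Step 5 — Power factor: PF = cos(φ) = Re(Z)/|Z| = 0/3035 = 0.
Step 6 — Type: Im(Z) = 3035 ⇒ lagging (phase φ = 90.0°).

PF = 0 (lagging, φ = 90.0°)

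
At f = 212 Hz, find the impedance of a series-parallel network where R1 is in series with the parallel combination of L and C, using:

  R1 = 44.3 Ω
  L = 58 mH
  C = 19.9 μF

Step 1 — Angular frequency: ω = 2π·f = 2π·212 = 1332 rad/s.
Step 2 — Component impedances:
  R1: Z = R = 44.3 Ω
  L: Z = jωL = j·1332·0.058 = 0 + j77.26 Ω
  C: Z = 1/(jωC) = -j/(ω·C) = 0 - j37.73 Ω
Step 3 — Parallel branch: L || C = 1/(1/L + 1/C) = 0 - j73.73 Ω.
Step 4 — Series with R1: Z_total = R1 + (L || C) = 44.3 - j73.73 Ω = 86.01∠-59.0° Ω.

Z = 44.3 - j73.73 Ω = 86.01∠-59.0° Ω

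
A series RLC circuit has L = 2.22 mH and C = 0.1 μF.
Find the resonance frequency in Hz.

Step 1 — Resonance condition Im(Z)=0 gives ω₀ = 1/√(LC).
Step 2 — ω₀ = 1/√(0.00222·1e-07) = 6.712e+04 rad/s.
Step 3 — f₀ = ω₀/(2π) = 1.068e+04 Hz.

f₀ = 1.068e+04 Hz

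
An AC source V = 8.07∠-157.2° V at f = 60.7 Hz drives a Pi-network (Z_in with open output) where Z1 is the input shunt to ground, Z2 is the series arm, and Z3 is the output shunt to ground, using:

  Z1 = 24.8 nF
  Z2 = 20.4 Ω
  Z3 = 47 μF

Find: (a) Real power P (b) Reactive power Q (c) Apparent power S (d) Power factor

Step 1 — Angular frequency: ω = 2π·f = 2π·60.7 = 381.4 rad/s.
Step 2 — Component impedances:
  Z1: Z = 1/(jωC) = -j/(ω·C) = 0 - j1.057e+05 Ω
  Z2: Z = R = 20.4 Ω
  Z3: Z = 1/(jωC) = -j/(ω·C) = 0 - j55.79 Ω
Step 3 — With open output, the series arm Z2 and the output shunt Z3 appear in series to ground: Z2 + Z3 = 20.4 - j55.79 Ω.
Step 4 — Parallel with input shunt Z1: Z_in = Z1 || (Z2 + Z3) = 20.38 - j55.76 Ω = 59.37∠-69.9° Ω.
Step 5 — Source phasor: V = 8.07∠-157.2° V = -7.439 - j3.127 V.
Step 6 — Current: I = V / Z = 0.006462 - j0.1358 A = 0.1359∠-87.3° A.
Step 7 — Complex power: S = V·I* = 0.3765 - j1.03 VA.
Step 8 — Real power: P = Re(S) = 0.3765 W.
Step 9 — Reactive power: Q = Im(S) = -1.03 VAR.
Step 10 — Apparent power: |S| = 1.097 VA.
Step 11 — Power factor: PF = P/|S| = 0.3433 (leading).

(a) P = 0.3765 W  (b) Q = -1.03 VAR  (c) S = 1.097 VA  (d) PF = 0.3433 (leading)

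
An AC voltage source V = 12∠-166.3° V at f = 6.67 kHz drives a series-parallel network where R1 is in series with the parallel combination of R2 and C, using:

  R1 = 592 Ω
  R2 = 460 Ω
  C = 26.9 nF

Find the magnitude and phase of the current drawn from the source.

Step 1 — Angular frequency: ω = 2π·f = 2π·6670 = 4.191e+04 rad/s.
Step 2 — Component impedances:
  R1: Z = R = 592 Ω
  R2: Z = R = 460 Ω
  C: Z = 1/(jωC) = -j/(ω·C) = 0 - j887 Ω
Step 3 — Parallel branch: R2 || C = 1/(1/R2 + 1/C) = 362.5 - j188 Ω.
Step 4 — Series with R1: Z_total = R1 + (R2 || C) = 954.5 - j188 Ω = 972.8∠-11.1° Ω.
Step 5 — Source phasor: V = 12∠-166.3° V = -11.66 - j2.842 V.
Step 6 — Ohm's law: I = V / Z_total = (-11.66 - j2.842) / (954.5 - j188) = -0.01119 - j0.005182 A.
Step 7 — Convert to polar: |I| = 0.01233 A, ∠I = -155.2°.

I = 0.01233∠-155.2° A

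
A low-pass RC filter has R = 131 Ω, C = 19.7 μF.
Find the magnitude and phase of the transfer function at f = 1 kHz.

Step 1 — Angular frequency: ω = 2π·1000 = 6283 rad/s.
Step 2 — Transfer function: H(jω) = 1/(1 + jωRC).
Step 3 — Denominator: 1 + jωRC = 1 + j·6283·131·1.97e-05 = 1 + j16.22.
Step 4 — H = 0.003789 - j0.06144.
Step 5 — Magnitude: |H| = 0.06155 (-24.2 dB); phase: φ = -86.5°.

|H| = 0.06155 (-24.2 dB), φ = -86.5°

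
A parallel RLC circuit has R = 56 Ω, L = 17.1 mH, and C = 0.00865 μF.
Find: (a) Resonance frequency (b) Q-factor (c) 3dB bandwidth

Step 1 — Resonance: ω₀ = 1/√(LC) = 1/√(0.0171·8.65e-09) = 8.222e+04 rad/s.
Step 2 — f₀ = ω₀/(2π) = 1.309e+04 Hz.
Step 3 — Parallel Q: Q = R/(ω₀L) = 56/(8.222e+04·0.0171) = 0.03983.
Step 4 — Bandwidth: Δω = ω₀/Q = 2.064e+06 rad/s; BW = Δω/(2π) = 3.286e+05 Hz.

(a) f₀ = 1.309e+04 Hz  (b) Q = 0.03983  (c) BW = 3.286e+05 Hz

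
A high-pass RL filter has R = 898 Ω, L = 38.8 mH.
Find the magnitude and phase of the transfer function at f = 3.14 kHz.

Step 1 — Angular frequency: ω = 2π·3140 = 1.973e+04 rad/s.
Step 2 — Transfer function: H(jω) = jωL/(R + jωL).
Step 3 — Numerator jωL = j·765.5; denominator R + jωL = 898 + j765.5.
Step 4 — H = 0.4208 + j0.4937.
Step 5 — Magnitude: |H| = 0.6487 (-3.8 dB); phase: φ = 49.6°.

|H| = 0.6487 (-3.8 dB), φ = 49.6°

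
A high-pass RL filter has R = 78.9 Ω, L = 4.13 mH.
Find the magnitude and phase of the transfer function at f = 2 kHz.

Step 1 — Angular frequency: ω = 2π·2000 = 1.257e+04 rad/s.
Step 2 — Transfer function: H(jω) = jωL/(R + jωL).
Step 3 — Numerator jωL = j·51.9; denominator R + jωL = 78.9 + j51.9.
Step 4 — H = 0.302 + j0.4591.
Step 5 — Magnitude: |H| = 0.5496 (-5.2 dB); phase: φ = 56.7°.

|H| = 0.5496 (-5.2 dB), φ = 56.7°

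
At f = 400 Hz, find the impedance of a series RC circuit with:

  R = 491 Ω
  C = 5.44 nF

Step 1 — Angular frequency: ω = 2π·f = 2π·400 = 2513 rad/s.
Step 2 — Component impedances:
  R: Z = R = 491 Ω
  C: Z = 1/(jωC) = -j/(ω·C) = 0 - j7.314e+04 Ω
Step 3 — Series combination: Z_total = R + C = 491 - j7.314e+04 Ω = 7.314e+04∠-89.6° Ω.

Z = 491 - j7.314e+04 Ω = 7.314e+04∠-89.6° Ω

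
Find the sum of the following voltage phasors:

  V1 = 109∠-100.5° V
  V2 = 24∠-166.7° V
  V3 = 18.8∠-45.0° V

Step 1 — Convert each phasor to rectangular form:
  V1 = 109·(cos(-100.5°) + j·sin(-100.5°)) = -19.86 - j107.2 V
  V2 = 24·(cos(-166.7°) + j·sin(-166.7°)) = -23.36 - j5.521 V
  V3 = 18.8·(cos(-45.0°) + j·sin(-45.0°)) = 13.29 - j13.29 V
Step 2 — Sum components: V_total = -29.93 - j126 V.
Step 3 — Convert to polar: |V_total| = 129.5 V, ∠V_total = -103.4°.

V_total = 129.5∠-103.4° V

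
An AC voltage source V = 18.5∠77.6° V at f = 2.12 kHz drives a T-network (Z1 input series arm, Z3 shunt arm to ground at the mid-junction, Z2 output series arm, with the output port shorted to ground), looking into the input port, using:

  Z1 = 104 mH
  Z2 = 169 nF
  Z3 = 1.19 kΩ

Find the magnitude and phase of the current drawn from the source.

Step 1 — Angular frequency: ω = 2π·f = 2π·2120 = 1.332e+04 rad/s.
Step 2 — Component impedances:
  Z1: Z = jωL = j·1.332e+04·0.104 = 0 + j1385 Ω
  Z2: Z = 1/(jωC) = -j/(ω·C) = 0 - j444.2 Ω
  Z3: Z = R = 1190 Ω
Step 3 — With the output port shorted to ground, the output series arm Z2 runs from the junction to ground; the shunt arm Z3 also runs from the junction to ground. They appear in parallel: Z3 || Z2 = 145.5 - j389.9 Ω.
Step 4 — Series with input arm Z1: Z_in = Z1 + (Z3 || Z2) = 145.5 + j995.4 Ω = 1006∠81.7° Ω.
Step 5 — Source phasor: V = 18.5∠77.6° V = 3.973 + j18.07 V.
Step 6 — Ohm's law: I = V / Z_total = (3.973 + j18.07) / (145.5 + j995.4) = 0.01834 - j0.001309 A.
Step 7 — Convert to polar: |I| = 0.01839 A, ∠I = -4.1°.

I = 0.01839∠-4.1° A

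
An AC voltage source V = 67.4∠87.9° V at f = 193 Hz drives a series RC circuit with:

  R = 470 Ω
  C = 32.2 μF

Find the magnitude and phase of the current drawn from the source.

Step 1 — Angular frequency: ω = 2π·f = 2π·193 = 1213 rad/s.
Step 2 — Component impedances:
  R: Z = R = 470 Ω
  C: Z = 1/(jωC) = -j/(ω·C) = 0 - j25.61 Ω
Step 3 — Series combination: Z_total = R + C = 470 - j25.61 Ω = 470.7∠-3.1° Ω.
Step 4 — Source phasor: V = 67.4∠87.9° V = 2.47 + j67.35 V.
Step 5 — Ohm's law: I = V / Z_total = (2.47 + j67.35) / (470 - j25.61) = -0.002546 + j0.1432 A.
Step 6 — Convert to polar: |I| = 0.1432 A, ∠I = 91.0°.

I = 0.1432∠91.0° A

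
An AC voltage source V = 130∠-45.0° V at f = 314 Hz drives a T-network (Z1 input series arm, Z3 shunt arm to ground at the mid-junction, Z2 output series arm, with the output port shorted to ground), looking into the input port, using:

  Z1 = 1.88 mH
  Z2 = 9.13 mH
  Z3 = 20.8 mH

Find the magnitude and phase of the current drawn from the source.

Step 1 — Angular frequency: ω = 2π·f = 2π·314 = 1973 rad/s.
Step 2 — Component impedances:
  Z1: Z = jωL = j·1973·0.00188 = 0 + j3.709 Ω
  Z2: Z = jωL = j·1973·0.00913 = 0 + j18.01 Ω
  Z3: Z = jωL = j·1973·0.0208 = 0 + j41.04 Ω
Step 3 — With the output port shorted to ground, the output series arm Z2 runs from the junction to ground; the shunt arm Z3 also runs from the junction to ground. They appear in parallel: Z3 || Z2 = 0 + j12.52 Ω.
Step 4 — Series with input arm Z1: Z_in = Z1 + (Z3 || Z2) = 0 + j16.23 Ω = 16.23∠90.0° Ω.
Step 5 — Source phasor: V = 130∠-45.0° V = 91.92 - j91.92 V.
Step 6 — Ohm's law: I = V / Z_total = (91.92 - j91.92) / (0 + j16.23) = -5.665 - j5.665 A.
Step 7 — Convert to polar: |I| = 8.011 A, ∠I = -135.0°.

I = 8.011∠-135.0° A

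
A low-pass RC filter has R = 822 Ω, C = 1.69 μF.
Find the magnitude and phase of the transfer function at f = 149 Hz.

Step 1 — Angular frequency: ω = 2π·149 = 936.2 rad/s.
Step 2 — Transfer function: H(jω) = 1/(1 + jωRC).
Step 3 — Denominator: 1 + jωRC = 1 + j·936.2·822·1.69e-06 = 1 + j1.301.
Step 4 — H = 0.3716 - j0.4832.
Step 5 — Magnitude: |H| = 0.6096 (-4.3 dB); phase: φ = -52.4°.

|H| = 0.6096 (-4.3 dB), φ = -52.4°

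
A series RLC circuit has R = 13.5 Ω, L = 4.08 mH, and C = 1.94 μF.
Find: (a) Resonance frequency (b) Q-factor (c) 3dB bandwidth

Step 1 — Resonance: ω₀ = 1/√(LC) = 1/√(0.00408·1.94e-06) = 1.124e+04 rad/s.
Step 2 — f₀ = ω₀/(2π) = 1789 Hz.
Step 3 — Series Q: Q = ω₀L/R = 1.124e+04·0.00408/13.5 = 3.397.
Step 4 — Bandwidth: Δω = ω₀/Q = 3309 rad/s; BW = Δω/(2π) = 526.6 Hz.

(a) f₀ = 1789 Hz  (b) Q = 3.397  (c) BW = 526.6 Hz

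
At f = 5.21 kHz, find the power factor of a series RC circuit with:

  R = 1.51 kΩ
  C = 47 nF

Step 1 — Angular frequency: ω = 2π·f = 2π·5210 = 3.274e+04 rad/s.
Step 2 — Component impedances:
  R: Z = R = 1510 Ω
  C: Z = 1/(jωC) = -j/(ω·C) = 0 - j650 Ω
Step 3 — Series combination: Z_total = R + C = 1510 - j650 Ω = 1644∠-23.3° Ω.
Step 4 — Power factor: PF = cos(φ) = Re(Z)/|Z| = 1510/1644 = 0.9185.
Step 5 — Type: Im(Z) = -650 ⇒ leading (phase φ = -23.3°).

PF = 0.9185 (leading, φ = -23.3°)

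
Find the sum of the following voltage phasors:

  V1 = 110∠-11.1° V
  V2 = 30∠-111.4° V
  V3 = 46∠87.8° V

Step 1 — Convert each phasor to rectangular form:
  V1 = 110·(cos(-11.1°) + j·sin(-11.1°)) = 107.9 - j21.18 V
  V2 = 30·(cos(-111.4°) + j·sin(-111.4°)) = -10.95 - j27.93 V
  V3 = 46·(cos(87.8°) + j·sin(87.8°)) = 1.766 + j45.97 V
Step 2 — Sum components: V_total = 98.76 - j3.143 V.
Step 3 — Convert to polar: |V_total| = 98.81 V, ∠V_total = -1.8°.

V_total = 98.81∠-1.8° V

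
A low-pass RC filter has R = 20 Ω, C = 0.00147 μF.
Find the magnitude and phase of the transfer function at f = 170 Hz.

Step 1 — Angular frequency: ω = 2π·170 = 1068 rad/s.
Step 2 — Transfer function: H(jω) = 1/(1 + jωRC).
Step 3 — Denominator: 1 + jωRC = 1 + j·1068·20·1.47e-09 = 1 + j3.14e-05.
Step 4 — H = 1 - j3.14e-05.
Step 5 — Magnitude: |H| = 1 (-0.0 dB); phase: φ = -0.0°.

|H| = 1 (-0.0 dB), φ = -0.0°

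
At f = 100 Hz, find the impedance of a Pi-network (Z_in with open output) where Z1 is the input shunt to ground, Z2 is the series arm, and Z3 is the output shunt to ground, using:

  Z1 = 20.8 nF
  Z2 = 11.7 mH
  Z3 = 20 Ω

Step 1 — Angular frequency: ω = 2π·f = 2π·100 = 628.3 rad/s.
Step 2 — Component impedances:
  Z1: Z = 1/(jωC) = -j/(ω·C) = 0 - j7.652e+04 Ω
  Z2: Z = jωL = j·628.3·0.0117 = 0 + j7.351 Ω
  Z3: Z = R = 20 Ω
Step 3 — With open output, the series arm Z2 and the output shunt Z3 appear in series to ground: Z2 + Z3 = 20 + j7.351 Ω.
Step 4 — Parallel with input shunt Z1: Z_in = Z1 || (Z2 + Z3) = 20 + j7.347 Ω = 21.31∠20.2° Ω.

Z = 20 + j7.347 Ω = 21.31∠20.2° Ω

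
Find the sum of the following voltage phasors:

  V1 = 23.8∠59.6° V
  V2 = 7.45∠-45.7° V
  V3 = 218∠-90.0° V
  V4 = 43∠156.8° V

Step 1 — Convert each phasor to rectangular form:
  V1 = 23.8·(cos(59.6°) + j·sin(59.6°)) = 12.04 + j20.53 V
  V2 = 7.45·(cos(-45.7°) + j·sin(-45.7°)) = 5.203 - j5.332 V
  V3 = 218·(cos(-90.0°) + j·sin(-90.0°)) = 0 - j218 V
  V4 = 43·(cos(156.8°) + j·sin(156.8°)) = -39.52 + j16.94 V
Step 2 — Sum components: V_total = -22.28 - j185.9 V.
Step 3 — Convert to polar: |V_total| = 187.2 V, ∠V_total = -96.8°.

V_total = 187.2∠-96.8° V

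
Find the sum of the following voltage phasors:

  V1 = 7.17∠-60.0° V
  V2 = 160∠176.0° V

Step 1 — Convert each phasor to rectangular form:
  V1 = 7.17·(cos(-60.0°) + j·sin(-60.0°)) = 3.585 - j6.209 V
  V2 = 160·(cos(176.0°) + j·sin(176.0°)) = -159.6 + j11.16 V
Step 2 — Sum components: V_total = -156 + j4.952 V.
Step 3 — Convert to polar: |V_total| = 156.1 V, ∠V_total = 178.2°.

V_total = 156.1∠178.2° V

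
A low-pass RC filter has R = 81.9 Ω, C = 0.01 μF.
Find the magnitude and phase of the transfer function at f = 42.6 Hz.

Step 1 — Angular frequency: ω = 2π·42.6 = 267.7 rad/s.
Step 2 — Transfer function: H(jω) = 1/(1 + jωRC).
Step 3 — Denominator: 1 + jωRC = 1 + j·267.7·81.9·1e-08 = 1 + j0.0002192.
Step 4 — H = 1 - j0.0002192.
Step 5 — Magnitude: |H| = 1 (-0.0 dB); phase: φ = -0.0°.

|H| = 1 (-0.0 dB), φ = -0.0°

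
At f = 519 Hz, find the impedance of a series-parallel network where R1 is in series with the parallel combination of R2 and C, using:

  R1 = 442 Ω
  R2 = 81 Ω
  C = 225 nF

Step 1 — Angular frequency: ω = 2π·f = 2π·519 = 3261 rad/s.
Step 2 — Component impedances:
  R1: Z = R = 442 Ω
  R2: Z = R = 81 Ω
  C: Z = 1/(jωC) = -j/(ω·C) = 0 - j1363 Ω
Step 3 — Parallel branch: R2 || C = 1/(1/R2 + 1/C) = 80.71 - j4.797 Ω.
Step 4 — Series with R1: Z_total = R1 + (R2 || C) = 522.7 - j4.797 Ω = 522.7∠-0.5° Ω.

Z = 522.7 - j4.797 Ω = 522.7∠-0.5° Ω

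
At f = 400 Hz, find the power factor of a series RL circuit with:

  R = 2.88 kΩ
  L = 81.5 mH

Step 1 — Angular frequency: ω = 2π·f = 2π·400 = 2513 rad/s.
Step 2 — Component impedances:
  R: Z = R = 2880 Ω
  L: Z = jωL = j·2513·0.0815 = 0 + j204.8 Ω
Step 3 — Series combination: Z_total = R + L = 2880 + j204.8 Ω = 2887∠4.1° Ω.
Step 4 — Power factor: PF = cos(φ) = Re(Z)/|Z| = 2880/2887.3 = 0.9975.
Step 5 — Type: Im(Z) = 204.8 ⇒ lagging (phase φ = 4.1°).

PF = 0.9975 (lagging, φ = 4.1°)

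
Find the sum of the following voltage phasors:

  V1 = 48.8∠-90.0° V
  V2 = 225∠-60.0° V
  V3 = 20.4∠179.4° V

Step 1 — Convert each phasor to rectangular form:
  V1 = 48.8·(cos(-90.0°) + j·sin(-90.0°)) = 0 - j48.8 V
  V2 = 225·(cos(-60.0°) + j·sin(-60.0°)) = 112.5 - j194.9 V
  V3 = 20.4·(cos(179.4°) + j·sin(179.4°)) = -20.4 + j0.2136 V
Step 2 — Sum components: V_total = 92.1 - j243.4 V.
Step 3 — Convert to polar: |V_total| = 260.3 V, ∠V_total = -69.3°.

V_total = 260.3∠-69.3° V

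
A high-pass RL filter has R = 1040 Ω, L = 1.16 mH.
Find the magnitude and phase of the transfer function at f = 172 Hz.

Step 1 — Angular frequency: ω = 2π·172 = 1081 rad/s.
Step 2 — Transfer function: H(jω) = jωL/(R + jωL).
Step 3 — Numerator jωL = j·1.254; denominator R + jωL = 1040 + j1.254.
Step 4 — H = 1.453e-06 + j0.001205.
Step 5 — Magnitude: |H| = 0.001205 (-58.4 dB); phase: φ = 89.9°.

|H| = 0.001205 (-58.4 dB), φ = 89.9°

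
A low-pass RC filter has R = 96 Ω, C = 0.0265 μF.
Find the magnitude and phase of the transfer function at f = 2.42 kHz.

Step 1 — Angular frequency: ω = 2π·2420 = 1.521e+04 rad/s.
Step 2 — Transfer function: H(jω) = 1/(1 + jωRC).
Step 3 — Denominator: 1 + jωRC = 1 + j·1.521e+04·96·2.65e-08 = 1 + j0.03868.
Step 4 — H = 0.9985 - j0.03862.
Step 5 — Magnitude: |H| = 0.9993 (-0.0 dB); phase: φ = -2.2°.

|H| = 0.9993 (-0.0 dB), φ = -2.2°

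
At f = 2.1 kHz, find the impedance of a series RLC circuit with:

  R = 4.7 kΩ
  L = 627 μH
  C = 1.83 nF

Step 1 — Angular frequency: ω = 2π·f = 2π·2100 = 1.319e+04 rad/s.
Step 2 — Component impedances:
  R: Z = R = 4700 Ω
  L: Z = jωL = j·1.319e+04·0.000627 = 0 + j8.273 Ω
  C: Z = 1/(jωC) = -j/(ω·C) = 0 - j4.141e+04 Ω
Step 3 — Series combination: Z_total = R + L + C = 4700 - j4.141e+04 Ω = 4.167e+04∠-83.5° Ω.

Z = 4700 - j4.141e+04 Ω = 4.167e+04∠-83.5° Ω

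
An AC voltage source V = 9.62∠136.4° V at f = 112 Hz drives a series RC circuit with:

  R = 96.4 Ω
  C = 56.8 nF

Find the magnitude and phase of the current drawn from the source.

Step 1 — Angular frequency: ω = 2π·f = 2π·112 = 703.7 rad/s.
Step 2 — Component impedances:
  R: Z = R = 96.4 Ω
  C: Z = 1/(jωC) = -j/(ω·C) = 0 - j2.502e+04 Ω
Step 3 — Series combination: Z_total = R + C = 96.4 - j2.502e+04 Ω = 2.502e+04∠-89.8° Ω.
Step 4 — Source phasor: V = 9.62∠136.4° V = -6.967 + j6.634 V.
Step 5 — Ohm's law: I = V / Z_total = (-6.967 + j6.634) / (96.4 - j2.502e+04) = -0.0002662 - j0.0002774 A.
Step 6 — Convert to polar: |I| = 0.0003845 A, ∠I = -133.8°.

I = 0.0003845∠-133.8° A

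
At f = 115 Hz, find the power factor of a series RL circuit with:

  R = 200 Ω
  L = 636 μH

Step 1 — Angular frequency: ω = 2π·f = 2π·115 = 722.6 rad/s.
Step 2 — Component impedances:
  R: Z = R = 200 Ω
  L: Z = jωL = j·722.6·0.000636 = 0 + j0.4596 Ω
Step 3 — Series combination: Z_total = R + L = 200 + j0.4596 Ω = 200∠0.1° Ω.
Step 4 — Power factor: PF = cos(φ) = Re(Z)/|Z| = 200/200 = 1.
Step 5 — Type: Im(Z) = 0.4596 ⇒ lagging (phase φ = 0.1°).

PF = 1 (lagging, φ = 0.1°)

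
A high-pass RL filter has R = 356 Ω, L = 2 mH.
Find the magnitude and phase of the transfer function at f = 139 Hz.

Step 1 — Angular frequency: ω = 2π·139 = 873.4 rad/s.
Step 2 — Transfer function: H(jω) = jωL/(R + jωL).
Step 3 — Numerator jωL = j·1.747; denominator R + jωL = 356 + j1.747.
Step 4 — H = 2.407e-05 + j0.004906.
Step 5 — Magnitude: |H| = 0.004906 (-46.2 dB); phase: φ = 89.7°.

|H| = 0.004906 (-46.2 dB), φ = 89.7°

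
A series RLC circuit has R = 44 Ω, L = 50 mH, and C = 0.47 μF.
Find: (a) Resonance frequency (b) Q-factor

Step 1 — Resonance condition Im(Z)=0 gives ω₀ = 1/√(LC).
Step 2 — ω₀ = 1/√(0.05·4.7e-07) = 6523 rad/s.
Step 3 — f₀ = ω₀/(2π) = 1038 Hz.
Step 4 — Series Q: Q = ω₀L/R = 6523·0.05/44 = 7.413.

(a) f₀ = 1038 Hz  (b) Q = 7.413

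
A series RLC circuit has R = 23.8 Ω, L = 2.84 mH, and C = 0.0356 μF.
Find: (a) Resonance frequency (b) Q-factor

Step 1 — Resonance condition Im(Z)=0 gives ω₀ = 1/√(LC).
Step 2 — ω₀ = 1/√(0.00284·3.56e-08) = 9.945e+04 rad/s.
Step 3 — f₀ = ω₀/(2π) = 1.583e+04 Hz.
Step 4 — Series Q: Q = ω₀L/R = 9.945e+04·0.00284/23.8 = 11.87.

(a) f₀ = 1.583e+04 Hz  (b) Q = 11.87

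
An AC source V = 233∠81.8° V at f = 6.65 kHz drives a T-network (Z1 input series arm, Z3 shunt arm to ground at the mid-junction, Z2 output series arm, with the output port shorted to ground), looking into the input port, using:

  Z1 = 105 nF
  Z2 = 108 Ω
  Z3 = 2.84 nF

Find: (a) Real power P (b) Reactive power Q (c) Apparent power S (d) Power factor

Step 1 — Angular frequency: ω = 2π·f = 2π·6650 = 4.178e+04 rad/s.
Step 2 — Component impedances:
  Z1: Z = 1/(jωC) = -j/(ω·C) = 0 - j227.9 Ω
  Z2: Z = R = 108 Ω
  Z3: Z = 1/(jωC) = -j/(ω·C) = 0 - j8427 Ω
Step 3 — With the output port shorted to ground, the output series arm Z2 runs from the junction to ground; the shunt arm Z3 also runs from the junction to ground. They appear in parallel: Z3 || Z2 = 108 - j1.384 Ω.
Step 4 — Series with input arm Z1: Z_in = Z1 + (Z3 || Z2) = 108 - j229.3 Ω = 253.5∠-64.8° Ω.
Step 5 — Source phasor: V = 233∠81.8° V = 33.23 + j230.6 V.
Step 6 — Current: I = V / Z = -0.7673 + j0.5062 A = 0.9192∠146.6° A.
Step 7 — Complex power: S = V·I* = 91.25 - j193.8 VA.
Step 8 — Real power: P = Re(S) = 91.25 W.
Step 9 — Reactive power: Q = Im(S) = -193.8 VAR.
Step 10 — Apparent power: |S| = 214.2 VA.
Step 11 — Power factor: PF = P/|S| = 0.426 (leading).

(a) P = 91.25 W  (b) Q = -193.8 VAR  (c) S = 214.2 VA  (d) PF = 0.426 (leading)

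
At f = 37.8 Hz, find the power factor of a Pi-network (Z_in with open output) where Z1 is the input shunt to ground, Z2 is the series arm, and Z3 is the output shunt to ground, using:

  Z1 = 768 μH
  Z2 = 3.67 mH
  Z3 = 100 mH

Step 1 — Angular frequency: ω = 2π·f = 2π·37.8 = 237.5 rad/s.
Step 2 — Component impedances:
  Z1: Z = jωL = j·237.5·0.000768 = 0 + j0.1824 Ω
  Z2: Z = jωL = j·237.5·0.00367 = 0 + j0.8716 Ω
  Z3: Z = jωL = j·237.5·0.1 = 0 + j23.75 Ω
Step 3 — With open output, the series arm Z2 and the output shunt Z3 appear in series to ground: Z2 + Z3 = 0 + j24.62 Ω.
Step 4 — Parallel with input shunt Z1: Z_in = Z1 || (Z2 + Z3) = 0 + j0.1811 Ω = 0.1811∠90.0° Ω.
Step 5 — Power factor: PF = cos(φ) = Re(Z)/|Z| = -0/0.1811 = -0.
Step 6 — Type: Im(Z) = 0.1811 ⇒ lagging (phase φ = 90.0°).

PF = -0 (lagging, φ = 90.0°)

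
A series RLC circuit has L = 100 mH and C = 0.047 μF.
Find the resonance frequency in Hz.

Step 1 — Resonance condition Im(Z)=0 gives ω₀ = 1/√(LC).
Step 2 — ω₀ = 1/√(0.1·4.7e-08) = 1.459e+04 rad/s.
Step 3 — f₀ = ω₀/(2π) = 2322 Hz.

f₀ = 2322 Hz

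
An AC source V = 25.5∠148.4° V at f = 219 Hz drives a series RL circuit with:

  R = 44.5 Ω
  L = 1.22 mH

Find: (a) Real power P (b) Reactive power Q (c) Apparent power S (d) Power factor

Step 1 — Angular frequency: ω = 2π·f = 2π·219 = 1376 rad/s.
Step 2 — Component impedances:
  R: Z = R = 44.5 Ω
  L: Z = jωL = j·1376·0.00122 = 0 + j1.679 Ω
Step 3 — Series combination: Z_total = R + L = 44.5 + j1.679 Ω = 44.53∠2.2° Ω.
Step 4 — Source phasor: V = 25.5∠148.4° V = -21.72 + j13.36 V.
Step 5 — Current: I = V / Z = -0.4761 + j0.3182 A = 0.5726∠146.2° A.
Step 6 — Complex power: S = V·I* = 14.59 + j0.5505 VA.
Step 7 — Real power: P = Re(S) = 14.59 W.
Step 8 — Reactive power: Q = Im(S) = 0.5505 VAR.
Step 9 — Apparent power: |S| = 14.6 VA.
Step 10 — Power factor: PF = P/|S| = 0.9993 (lagging).

(a) P = 14.59 W  (b) Q = 0.5505 VAR  (c) S = 14.6 VA  (d) PF = 0.9993 (lagging)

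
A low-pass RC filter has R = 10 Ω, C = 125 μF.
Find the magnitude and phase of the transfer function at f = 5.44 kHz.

Step 1 — Angular frequency: ω = 2π·5440 = 3.418e+04 rad/s.
Step 2 — Transfer function: H(jω) = 1/(1 + jωRC).
Step 3 — Denominator: 1 + jωRC = 1 + j·3.418e+04·10·0.000125 = 1 + j42.73.
Step 4 — H = 0.0005475 - j0.02339.
Step 5 — Magnitude: |H| = 0.0234 (-32.6 dB); phase: φ = -88.7°.

|H| = 0.0234 (-32.6 dB), φ = -88.7°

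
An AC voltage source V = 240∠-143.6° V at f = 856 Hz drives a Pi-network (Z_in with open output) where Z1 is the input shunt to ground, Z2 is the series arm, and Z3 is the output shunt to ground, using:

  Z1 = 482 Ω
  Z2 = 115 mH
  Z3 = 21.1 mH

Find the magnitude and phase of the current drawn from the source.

Step 1 — Angular frequency: ω = 2π·f = 2π·856 = 5378 rad/s.
Step 2 — Component impedances:
  Z1: Z = R = 482 Ω
  Z2: Z = jωL = j·5378·0.115 = 0 + j618.5 Ω
  Z3: Z = jωL = j·5378·0.0211 = 0 + j113.5 Ω
Step 3 — With open output, the series arm Z2 and the output shunt Z3 appear in series to ground: Z2 + Z3 = 0 + j732 Ω.
Step 4 — Parallel with input shunt Z1: Z_in = Z1 || (Z2 + Z3) = 336.2 + j221.4 Ω = 402.6∠33.4° Ω.
Step 5 — Source phasor: V = 240∠-143.6° V = -193.2 - j142.4 V.
Step 6 — Ohm's law: I = V / Z_total = (-193.2 - j142.4) / (336.2 + j221.4) = -0.5953 - j0.03158 A.
Step 7 — Convert to polar: |I| = 0.5962 A, ∠I = -177.0°.

I = 0.5962∠-177.0° A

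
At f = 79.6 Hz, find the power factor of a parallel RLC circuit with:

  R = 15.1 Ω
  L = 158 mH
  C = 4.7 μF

Step 1 — Angular frequency: ω = 2π·f = 2π·79.6 = 500.1 rad/s.
Step 2 — Component impedances:
  R: Z = R = 15.1 Ω
  L: Z = jωL = j·500.1·0.158 = 0 + j79.02 Ω
  C: Z = 1/(jωC) = -j/(ω·C) = 0 - j425.4 Ω
Step 3 — Parallel combination: 1/Z_total = 1/R + 1/L + 1/C; Z_total = 14.74 + j2.294 Ω = 14.92∠8.8° Ω.
Step 4 — Power factor: PF = cos(φ) = Re(Z)/|Z| = 14.743/14.92 = 0.9881.
Step 5 — Type: Im(Z) = 2.294 ⇒ lagging (phase φ = 8.8°).

PF = 0.9881 (lagging, φ = 8.8°)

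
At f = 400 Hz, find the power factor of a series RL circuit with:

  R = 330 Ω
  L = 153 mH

Step 1 — Angular frequency: ω = 2π·f = 2π·400 = 2513 rad/s.
Step 2 — Component impedances:
  R: Z = R = 330 Ω
  L: Z = jωL = j·2513·0.153 = 0 + j384.5 Ω
Step 3 — Series combination: Z_total = R + L = 330 + j384.5 Ω = 506.7∠49.4° Ω.
Step 4 — Power factor: PF = cos(φ) = Re(Z)/|Z| = 330/506.72 = 0.6512.
Step 5 — Type: Im(Z) = 384.5 ⇒ lagging (phase φ = 49.4°).

PF = 0.6512 (lagging, φ = 49.4°)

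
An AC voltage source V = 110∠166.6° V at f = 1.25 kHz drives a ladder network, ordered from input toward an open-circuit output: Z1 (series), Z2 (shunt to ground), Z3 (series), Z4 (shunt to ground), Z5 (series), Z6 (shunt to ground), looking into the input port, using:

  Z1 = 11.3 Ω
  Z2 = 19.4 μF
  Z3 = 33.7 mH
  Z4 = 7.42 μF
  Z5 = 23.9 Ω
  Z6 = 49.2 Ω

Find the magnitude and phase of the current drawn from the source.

Step 1 — Angular frequency: ω = 2π·f = 2π·1250 = 7854 rad/s.
Step 2 — Component impedances:
  Z1: Z = R = 11.3 Ω
  Z2: Z = 1/(jωC) = -j/(ω·C) = 0 - j6.563 Ω
  Z3: Z = jωL = j·7854·0.0337 = 0 + j264.7 Ω
  Z4: Z = 1/(jωC) = -j/(ω·C) = 0 - j17.16 Ω
  Z5: Z = R = 23.9 Ω
  Z6: Z = R = 49.2 Ω
Step 3 — Ladder network (open output): work backward from the far end, alternating series and parallel combinations. Z_in = 11.3 - j6.741 Ω = 13.16∠-30.8° Ω.
Step 4 — Source phasor: V = 110∠166.6° V = -107 + j25.49 V.
Step 5 — Ohm's law: I = V / Z_total = (-107 + j25.49) / (11.3 - j6.741) = -7.975 - j2.501 A.
Step 6 — Convert to polar: |I| = 8.358 A, ∠I = -162.6°.

I = 8.358∠-162.6° A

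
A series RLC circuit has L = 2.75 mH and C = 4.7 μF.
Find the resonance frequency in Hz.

Step 1 — Resonance condition Im(Z)=0 gives ω₀ = 1/√(LC).
Step 2 — ω₀ = 1/√(0.00275·4.7e-06) = 8796 rad/s.
Step 3 — f₀ = ω₀/(2π) = 1400 Hz.

f₀ = 1400 Hz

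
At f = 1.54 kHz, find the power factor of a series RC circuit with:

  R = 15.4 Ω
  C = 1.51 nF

Step 1 — Angular frequency: ω = 2π·f = 2π·1540 = 9676 rad/s.
Step 2 — Component impedances:
  R: Z = R = 15.4 Ω
  C: Z = 1/(jωC) = -j/(ω·C) = 0 - j6.844e+04 Ω
Step 3 — Series combination: Z_total = R + C = 15.4 - j6.844e+04 Ω = 6.844e+04∠-90.0° Ω.
Step 4 — Power factor: PF = cos(φ) = Re(Z)/|Z| = 15.4/6.844e+04 = 0.000225.
Step 5 — Type: Im(Z) = -6.844e+04 ⇒ leading (phase φ = -90.0°).

PF = 0.000225 (leading, φ = -90.0°)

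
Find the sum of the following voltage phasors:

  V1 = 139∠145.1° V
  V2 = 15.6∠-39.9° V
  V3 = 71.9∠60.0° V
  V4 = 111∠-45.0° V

Step 1 — Convert each phasor to rectangular form:
  V1 = 139·(cos(145.1°) + j·sin(145.1°)) = -114 + j79.53 V
  V2 = 15.6·(cos(-39.9°) + j·sin(-39.9°)) = 11.97 - j10.01 V
  V3 = 71.9·(cos(60.0°) + j·sin(60.0°)) = 35.95 + j62.27 V
  V4 = 111·(cos(-45.0°) + j·sin(-45.0°)) = 78.49 - j78.49 V
Step 2 — Sum components: V_total = 12.41 + j53.3 V.
Step 3 — Convert to polar: |V_total| = 54.72 V, ∠V_total = 76.9°.

V_total = 54.72∠76.9° V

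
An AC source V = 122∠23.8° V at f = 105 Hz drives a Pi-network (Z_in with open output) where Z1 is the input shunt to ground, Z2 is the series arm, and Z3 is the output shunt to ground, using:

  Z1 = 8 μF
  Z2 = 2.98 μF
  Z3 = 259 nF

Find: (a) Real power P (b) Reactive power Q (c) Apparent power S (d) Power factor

Step 1 — Angular frequency: ω = 2π·f = 2π·105 = 659.7 rad/s.
Step 2 — Component impedances:
  Z1: Z = 1/(jωC) = -j/(ω·C) = 0 - j189.5 Ω
  Z2: Z = 1/(jωC) = -j/(ω·C) = 0 - j508.6 Ω
  Z3: Z = 1/(jωC) = -j/(ω·C) = 0 - j5852 Ω
Step 3 — With open output, the series arm Z2 and the output shunt Z3 appear in series to ground: Z2 + Z3 = 0 - j6361 Ω.
Step 4 — Parallel with input shunt Z1: Z_in = Z1 || (Z2 + Z3) = 0 - j184 Ω = 184∠-90.0° Ω.
Step 5 — Source phasor: V = 122∠23.8° V = 111.6 + j49.23 V.
Step 6 — Current: I = V / Z = -0.2676 + j0.6067 A = 0.6631∠113.8° A.
Step 7 — Complex power: S = V·I* = 0 - j80.9 VA.
Step 8 — Real power: P = Re(S) = 0 W.
Step 9 — Reactive power: Q = Im(S) = -80.9 VAR.
Step 10 — Apparent power: |S| = 80.9 VA.
Step 11 — Power factor: PF = P/|S| = 0 (leading).

(a) P = 0 W  (b) Q = -80.9 VAR  (c) S = 80.9 VA  (d) PF = 0 (leading)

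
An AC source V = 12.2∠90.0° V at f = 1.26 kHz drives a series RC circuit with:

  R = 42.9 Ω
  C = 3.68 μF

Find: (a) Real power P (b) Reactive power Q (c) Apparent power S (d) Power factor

Step 1 — Angular frequency: ω = 2π·f = 2π·1260 = 7917 rad/s.
Step 2 — Component impedances:
  R: Z = R = 42.9 Ω
  C: Z = 1/(jωC) = -j/(ω·C) = 0 - j34.32 Ω
Step 3 — Series combination: Z_total = R + C = 42.9 - j34.32 Ω = 54.94∠-38.7° Ω.
Step 4 — Source phasor: V = 12.2∠90.0° V = 0 + j12.2 V.
Step 5 — Current: I = V / Z = -0.1387 + j0.1734 A = 0.2221∠128.7° A.
Step 6 — Complex power: S = V·I* = 2.115 - j1.692 VA.
Step 7 — Real power: P = Re(S) = 2.115 W.
Step 8 — Reactive power: Q = Im(S) = -1.692 VAR.
Step 9 — Apparent power: |S| = 2.709 VA.
Step 10 — Power factor: PF = P/|S| = 0.7808 (leading).

(a) P = 2.115 W  (b) Q = -1.692 VAR  (c) S = 2.709 VA  (d) PF = 0.7808 (leading)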